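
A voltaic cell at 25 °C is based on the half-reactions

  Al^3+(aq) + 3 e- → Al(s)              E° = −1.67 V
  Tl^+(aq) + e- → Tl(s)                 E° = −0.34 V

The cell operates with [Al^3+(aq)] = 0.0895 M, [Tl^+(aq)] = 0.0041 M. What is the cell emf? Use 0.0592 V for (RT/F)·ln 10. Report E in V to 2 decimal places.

Since E°(Tl⁺/Tl) > E°(Al³⁺/Al), Tl⁺/Tl serves as the cathode.
E°cell = E°cat − E°an = −0.34 − (−1.67) = +1.33 V; n = 3.
Balancing gives 3 Tl^+(aq) + Al(s) → 3 Tl(s) + Al^3+(aq); hence Q = [Al^3+(aq)] / [Tl^+(aq)]^3 = 1.3×10^6 (log Q = 6.113).
E = E° − (0.0592/n)·log Q = +1.33 − (0.0592/3)(6.113) = +1.21 V.

+1.21 V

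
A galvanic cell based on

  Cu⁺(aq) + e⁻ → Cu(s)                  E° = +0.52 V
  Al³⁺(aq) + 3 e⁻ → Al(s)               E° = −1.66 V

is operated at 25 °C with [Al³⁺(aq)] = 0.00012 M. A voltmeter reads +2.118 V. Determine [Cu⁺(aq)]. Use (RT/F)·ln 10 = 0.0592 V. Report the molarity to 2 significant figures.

Cu⁺/Cu is the cathode (higher E°); E°cell = +0.52 − (−1.66) = +2.18 V with n = 3.
Since E = E° − (0.0592/n)·log Q, log Q = n(E° − E)/0.0592 = 3.142.
The balanced reaction is 3 Cu⁺(aq) + Al(s) → 3 Cu(s) + Al³⁺(aq), so Q = [Al³⁺(aq)] / [Cu⁺(aq)]^3.
Substituting the known concentrations and solving, log [Cu⁺(aq)] = −2.354 and [Cu⁺(aq)] = 0.0044 M.

0.0044 M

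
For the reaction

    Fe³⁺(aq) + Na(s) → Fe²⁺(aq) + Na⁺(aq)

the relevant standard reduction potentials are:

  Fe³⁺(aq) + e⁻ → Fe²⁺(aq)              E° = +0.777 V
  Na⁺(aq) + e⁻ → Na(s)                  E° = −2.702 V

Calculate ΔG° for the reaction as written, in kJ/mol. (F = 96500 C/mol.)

−336 kJ/mol

In the reaction as written Fe³⁺(aq) is reduced, so the Fe³⁺/Fe²⁺ couple is the cathode and Na⁺/Na is the anode.
E°cell = +0.777 − (−2.702) = +3.479 V; balancing electrons gives n = 1.
ΔG° = −nFE°cell = −(1)(96500)(+3.479) J/mol = −336 kJ/mol.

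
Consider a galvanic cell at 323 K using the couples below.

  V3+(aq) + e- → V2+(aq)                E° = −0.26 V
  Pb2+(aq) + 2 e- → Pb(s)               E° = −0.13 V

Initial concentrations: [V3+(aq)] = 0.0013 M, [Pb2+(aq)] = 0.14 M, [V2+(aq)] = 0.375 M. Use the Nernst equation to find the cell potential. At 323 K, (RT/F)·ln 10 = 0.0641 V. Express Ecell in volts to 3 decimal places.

+0.260 V

Pb²⁺/Pb is reduced (cathode, E° = −0.13 V) and V³⁺/V²⁺ is oxidized (anode).
E°cell = E°cat − E°an = −0.13 − (−0.26) = +0.13 V; n = 2.
For the overall reaction Pb2+(aq) + 2 V2+(aq) → Pb(s) + 2 V3+(aq), Q = [V3+(aq)]^2 / ([Pb2+(aq)]·[V2+(aq)]^2) = 8.58×10^−5, giving log Q = −4.066.
Applying E = E° − (RT ln10/nF)·log Q gives +0.13 − (0.0641/2)(−4.066) = +0.260 V.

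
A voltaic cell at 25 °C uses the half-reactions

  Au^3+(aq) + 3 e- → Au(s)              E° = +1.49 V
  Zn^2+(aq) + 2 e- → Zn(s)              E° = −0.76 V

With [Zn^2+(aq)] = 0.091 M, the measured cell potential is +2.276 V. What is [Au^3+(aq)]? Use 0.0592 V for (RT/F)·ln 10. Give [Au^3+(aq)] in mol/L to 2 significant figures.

0.57 M

Au³⁺/Au is the cathode (higher E°); E°cell = +1.49 − (−0.76) = +2.25 V with n = 6.
Rearranging E = E° − (0.0592/n)·log Q gives log Q = 6(+2.25 − (+2.276))/0.0592 = −2.635.
For 2 Au^3+(aq) + 3 Zn(s) → 2 Au(s) + 3 Zn^2+(aq), the reaction quotient is Q = [Zn^2+(aq)]^3 / [Au^3+(aq)]^2.
Isolating [Au^3+(aq)] in Q = 10^{−2.635} yields log [Au^3+(aq)] = −0.244, i.e. 0.57 M.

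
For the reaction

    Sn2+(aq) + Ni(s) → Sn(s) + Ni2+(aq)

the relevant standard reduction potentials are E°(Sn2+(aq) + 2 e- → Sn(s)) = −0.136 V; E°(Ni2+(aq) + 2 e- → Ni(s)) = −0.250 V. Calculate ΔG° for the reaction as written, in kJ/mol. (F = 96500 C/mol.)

−22.0 kJ/mol

In the reaction as written Sn2+(aq) is reduced, so the Sn²⁺/Sn couple is the cathode and Ni²⁺/Ni is the anode.
E°cell = −0.136 − (−0.250) = +0.114 V; balancing electrons gives n = 2.
ΔG° = −nFE°cell = −(2)(96500)(+0.114) J/mol = −22.0 kJ/mol.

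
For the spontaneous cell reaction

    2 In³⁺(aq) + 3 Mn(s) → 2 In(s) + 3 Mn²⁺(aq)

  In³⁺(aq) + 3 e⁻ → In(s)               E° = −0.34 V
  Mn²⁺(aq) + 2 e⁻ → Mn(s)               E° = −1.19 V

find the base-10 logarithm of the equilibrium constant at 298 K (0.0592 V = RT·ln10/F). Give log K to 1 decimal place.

log K = 86.1

The In³⁺/In couple is reduced (cathode); E°cell = −0.34 − (−1.19) = +0.85 V with n = 6.
At equilibrium E = 0, so log K = nE°cell / 0.0592 = (6)(+0.85) / 0.0592 = 86.1.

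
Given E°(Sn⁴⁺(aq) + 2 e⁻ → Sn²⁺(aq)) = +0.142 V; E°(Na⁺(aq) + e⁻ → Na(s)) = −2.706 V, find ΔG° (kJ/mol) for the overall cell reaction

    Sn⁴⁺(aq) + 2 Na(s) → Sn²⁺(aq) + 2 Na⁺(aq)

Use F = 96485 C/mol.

−550 kJ/mol

In the reaction as written Sn⁴⁺(aq) is reduced, so the Sn⁴⁺/Sn²⁺ couple is the cathode and Na⁺/Na is the anode.
E°cell = +0.142 − (−2.706) = +2.848 V; balancing electrons gives n = 2.
ΔG° = −nFE°cell = −(2)(96485)(+2.848) J/mol = −550 kJ/mol.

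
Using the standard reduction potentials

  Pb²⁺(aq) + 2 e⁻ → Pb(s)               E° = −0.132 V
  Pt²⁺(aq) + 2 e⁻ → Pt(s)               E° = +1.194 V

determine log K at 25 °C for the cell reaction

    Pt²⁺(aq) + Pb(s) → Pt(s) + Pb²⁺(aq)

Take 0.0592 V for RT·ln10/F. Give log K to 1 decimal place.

The Pt²⁺/Pt couple is reduced (cathode); E°cell = +1.194 − (−0.132) = +1.326 V with n = 2.
At equilibrium E = 0, so log K = nE°cell / 0.0592 = (2)(+1.326) / 0.0592 = 44.8.

log K = 44.8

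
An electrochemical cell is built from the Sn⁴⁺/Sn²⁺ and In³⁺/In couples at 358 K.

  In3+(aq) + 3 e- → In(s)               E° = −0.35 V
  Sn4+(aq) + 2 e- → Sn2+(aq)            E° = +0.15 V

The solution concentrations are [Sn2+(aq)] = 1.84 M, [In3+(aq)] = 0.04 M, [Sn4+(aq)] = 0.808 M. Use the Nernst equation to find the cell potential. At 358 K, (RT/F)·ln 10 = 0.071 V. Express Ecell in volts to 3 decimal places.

+0.520 V

Since E°(Sn⁴⁺/Sn²⁺) > E°(In³⁺/In), Sn⁴⁺/Sn²⁺ serves as the cathode.
E°cell = E°cat − E°an = +0.15 − (−0.35) = +0.50 V; n = 6.
For the overall reaction 3 Sn4+(aq) + 2 In(s) → 3 Sn2+(aq) + 2 In3+(aq), Q = ([Sn2+(aq)]^3·[In3+(aq)]^2) / [Sn4+(aq)]^3 = 0.0189, giving log Q = −1.724.
By the Nernst equation, E = +0.50 − (0.071/6)·(−1.724) = +0.520 V.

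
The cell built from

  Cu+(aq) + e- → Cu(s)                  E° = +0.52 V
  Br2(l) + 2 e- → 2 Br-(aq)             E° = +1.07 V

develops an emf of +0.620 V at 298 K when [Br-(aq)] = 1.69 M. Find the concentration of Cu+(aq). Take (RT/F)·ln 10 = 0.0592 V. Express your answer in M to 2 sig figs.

With Br₂/Br⁻ at the cathode and Cu⁺/Cu at the anode, E°cell = +1.07 − (+0.52) = +0.55 V (n = 2).
From the Nernst equation, log Q = n(E° − E)/0.0592 = 2·(+0.55 − (+0.620))/0.0592 = −2.365.
The balanced reaction is Br2(l) + 2 Cu(s) → 2 Br-(aq) + 2 Cu+(aq), so Q = [Br-(aq)]^2·[Cu+(aq)]^2.
Isolating [Cu+(aq)] in Q = 10^{−2.365} yields log [Cu+(aq)] = −1.410, i.e. 0.039 M.

0.039 M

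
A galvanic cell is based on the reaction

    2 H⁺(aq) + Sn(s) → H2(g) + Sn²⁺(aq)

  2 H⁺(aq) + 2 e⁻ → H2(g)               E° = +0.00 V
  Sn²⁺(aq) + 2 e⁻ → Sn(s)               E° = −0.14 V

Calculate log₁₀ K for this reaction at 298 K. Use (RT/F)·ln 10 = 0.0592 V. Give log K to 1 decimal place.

log K = 4.7

The 2H⁺/H₂ couple is reduced (cathode); E°cell = +0.00 − (−0.14) = +0.14 V with n = 2.
At equilibrium E = 0, so log K = nE°cell / 0.0592 = (2)(+0.14) / 0.0592 = 4.7.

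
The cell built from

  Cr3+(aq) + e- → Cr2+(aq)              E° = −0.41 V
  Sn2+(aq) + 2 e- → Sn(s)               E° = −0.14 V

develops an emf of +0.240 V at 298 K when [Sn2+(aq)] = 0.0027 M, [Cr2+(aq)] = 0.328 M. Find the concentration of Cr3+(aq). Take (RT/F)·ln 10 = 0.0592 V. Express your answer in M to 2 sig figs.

0.055 M

The Sn²⁺/Sn couple has the larger reduction potential, so it is the cathode: E°cell = −0.14 − (−0.41) = +0.27 V and n = 2.
Since E = E° − (0.0592/n)·log Q, log Q = n(E° − E)/0.0592 = 1.014.
The balanced reaction is Sn2+(aq) + 2 Cr2+(aq) → Sn(s) + 2 Cr3+(aq), so Q = [Cr3+(aq)]^2 / ([Sn2+(aq)]·[Cr2+(aq)]^2).
Solving for the unknown gives log [Cr3+(aq)] = −1.261, so [Cr3+(aq)] ≈ 0.055 M.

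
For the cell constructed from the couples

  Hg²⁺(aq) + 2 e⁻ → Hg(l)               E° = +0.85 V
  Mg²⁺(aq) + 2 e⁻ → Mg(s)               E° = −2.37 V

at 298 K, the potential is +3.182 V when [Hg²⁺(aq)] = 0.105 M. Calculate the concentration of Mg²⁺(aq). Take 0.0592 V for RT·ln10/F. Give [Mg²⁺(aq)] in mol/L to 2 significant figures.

Hg²⁺/Hg is the cathode (higher E°); E°cell = +0.85 − (−2.37) = +3.22 V with n = 2.
From the Nernst equation, log Q = n(E° − E)/0.0592 = 2·(+3.22 − (+3.182))/0.0592 = 1.284.
Balancing electrons gives Hg²⁺(aq) + Mg(s) → Hg(l) + Mg²⁺(aq); thus Q = [Mg²⁺(aq)] / [Hg²⁺(aq)].
Solving for the unknown gives log [Mg²⁺(aq)] = 0.305, so [Mg²⁺(aq)] ≈ 2.0 M.

2.0 M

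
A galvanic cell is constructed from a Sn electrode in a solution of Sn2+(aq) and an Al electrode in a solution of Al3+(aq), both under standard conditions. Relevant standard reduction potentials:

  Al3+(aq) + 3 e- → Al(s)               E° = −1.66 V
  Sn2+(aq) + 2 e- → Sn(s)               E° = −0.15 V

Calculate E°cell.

The Sn²⁺/Sn couple has the higher E°, so Sn ion is reduced (cathode) and Al is oxidized (anode).
E°cell = E°(cathode) − E°(anode) = −0.15 − (−1.66) = +1.51 V.

+1.51 V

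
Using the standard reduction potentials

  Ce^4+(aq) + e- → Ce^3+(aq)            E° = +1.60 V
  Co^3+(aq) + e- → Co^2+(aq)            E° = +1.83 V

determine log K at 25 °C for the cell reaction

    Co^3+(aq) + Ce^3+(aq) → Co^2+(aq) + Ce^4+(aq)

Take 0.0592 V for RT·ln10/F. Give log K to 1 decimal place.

The Co³⁺/Co²⁺ couple is reduced (cathode); E°cell = +1.83 − (+1.60) = +0.23 V with n = 1.
At equilibrium E = 0, so log K = nE°cell / 0.0592 = (1)(+0.23) / 0.0592 = 3.9.

log K = 3.9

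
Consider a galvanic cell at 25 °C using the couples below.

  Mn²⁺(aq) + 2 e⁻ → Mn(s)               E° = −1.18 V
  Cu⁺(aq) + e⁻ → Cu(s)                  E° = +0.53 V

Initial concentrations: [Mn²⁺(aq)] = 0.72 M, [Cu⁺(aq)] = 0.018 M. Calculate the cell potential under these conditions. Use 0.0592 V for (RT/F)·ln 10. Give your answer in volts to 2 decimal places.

+1.61 V

Cu⁺/Cu is reduced (cathode, E° = +0.53 V) and Mn²⁺/Mn is oxidized (anode).
The standard potential is +0.53 − (−1.18) = +1.71 V and the balanced reaction transfers n = 2 electrons.
For the overall reaction 2 Cu⁺(aq) + Mn(s) → 2 Cu(s) + Mn²⁺(aq), Q = [Mn²⁺(aq)] / [Cu⁺(aq)]^2 = 2.22×10^3, giving log Q = 3.347.
By the Nernst equation, E = +1.71 − (0.0592/2)·(3.347) = +1.61 V.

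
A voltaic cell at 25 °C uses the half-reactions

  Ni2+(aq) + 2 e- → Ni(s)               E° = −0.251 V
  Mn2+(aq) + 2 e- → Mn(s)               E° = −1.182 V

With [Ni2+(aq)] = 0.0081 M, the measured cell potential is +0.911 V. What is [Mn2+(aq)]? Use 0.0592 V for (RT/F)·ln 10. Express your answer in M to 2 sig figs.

Ni²⁺/Ni is the cathode (higher E°); E°cell = −0.251 − (−1.182) = +0.931 V with n = 2.
Rearranging E = E° − (0.0592/n)·log Q gives log Q = 2(+0.931 − (+0.911))/0.0592 = 0.676.
Balancing electrons gives Ni2+(aq) + Mn(s) → Ni(s) + Mn2+(aq); thus Q = [Mn2+(aq)] / [Ni2+(aq)].
Substituting the known concentrations and solving, log [Mn2+(aq)] = −1.416 and [Mn2+(aq)] = 0.038 M.

0.038 M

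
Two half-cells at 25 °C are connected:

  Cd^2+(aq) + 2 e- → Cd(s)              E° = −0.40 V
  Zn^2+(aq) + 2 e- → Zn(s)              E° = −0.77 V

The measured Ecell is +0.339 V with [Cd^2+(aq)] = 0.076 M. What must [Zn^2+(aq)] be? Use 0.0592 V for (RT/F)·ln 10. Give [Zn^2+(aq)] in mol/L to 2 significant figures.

0.85 M

Cd²⁺/Cd is the cathode (higher E°); E°cell = −0.40 − (−0.77) = +0.37 V with n = 2.
From the Nernst equation, log Q = n(E° − E)/0.0592 = 2·(+0.37 − (+0.339))/0.0592 = 1.047.
For Cd^2+(aq) + Zn(s) → Cd(s) + Zn^2+(aq), the reaction quotient is Q = [Zn^2+(aq)] / [Cd^2+(aq)].
Substituting the known concentrations and solving, log [Zn^2+(aq)] = −0.072 and [Zn^2+(aq)] = 0.85 M.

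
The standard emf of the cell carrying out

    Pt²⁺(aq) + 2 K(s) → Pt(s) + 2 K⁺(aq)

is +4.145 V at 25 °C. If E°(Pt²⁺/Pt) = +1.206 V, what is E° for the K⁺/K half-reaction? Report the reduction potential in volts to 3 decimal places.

In the reaction as written the Pt²⁺/Pt couple is reduced (cathode) and K⁺/K is oxidized (anode), so E°cell = E°(Pt²⁺/Pt) − E°(K⁺/K).
E°(K⁺/K) = E°(cathode) − E°cell = +1.206 − (+4.145) = −2.939 V.

−2.939 V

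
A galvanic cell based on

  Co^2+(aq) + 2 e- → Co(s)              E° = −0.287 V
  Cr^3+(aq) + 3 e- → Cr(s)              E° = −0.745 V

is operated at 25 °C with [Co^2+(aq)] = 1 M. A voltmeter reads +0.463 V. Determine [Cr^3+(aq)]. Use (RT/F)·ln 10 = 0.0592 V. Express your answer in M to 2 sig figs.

0.56 M

The Co²⁺/Co couple has the larger reduction potential, so it is the cathode: E°cell = −0.287 − (−0.745) = +0.458 V and n = 6.
From the Nernst equation, log Q = n(E° − E)/0.0592 = 6·(+0.458 − (+0.463))/0.0592 = −0.507.
Balancing electrons gives 3 Co^2+(aq) + 2 Cr(s) → 3 Co(s) + 2 Cr^3+(aq); thus Q = [Cr^3+(aq)]^2 / [Co^2+(aq)]^3.
Solving for the unknown gives log [Cr^3+(aq)] = −0.254, so [Cr^3+(aq)] ≈ 0.56 M.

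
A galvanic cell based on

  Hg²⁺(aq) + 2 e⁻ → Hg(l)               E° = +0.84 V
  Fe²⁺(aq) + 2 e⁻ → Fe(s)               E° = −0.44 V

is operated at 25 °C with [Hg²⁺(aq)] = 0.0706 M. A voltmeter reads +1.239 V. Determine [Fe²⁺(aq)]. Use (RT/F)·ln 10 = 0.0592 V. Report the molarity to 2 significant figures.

The Hg²⁺/Hg couple has the larger reduction potential, so it is the cathode: E°cell = +0.84 − (−0.44) = +1.28 V and n = 2.
Since E = E° − (0.0592/n)·log Q, log Q = n(E° − E)/0.0592 = 1.385.
For Hg²⁺(aq) + Fe(s) → Hg(l) + Fe²⁺(aq), the reaction quotient is Q = [Fe²⁺(aq)] / [Hg²⁺(aq)].
Isolating [Fe²⁺(aq)] in Q = 10^{1.385} yields log [Fe²⁺(aq)] = 0.234, i.e. 1.7 M.

1.7 M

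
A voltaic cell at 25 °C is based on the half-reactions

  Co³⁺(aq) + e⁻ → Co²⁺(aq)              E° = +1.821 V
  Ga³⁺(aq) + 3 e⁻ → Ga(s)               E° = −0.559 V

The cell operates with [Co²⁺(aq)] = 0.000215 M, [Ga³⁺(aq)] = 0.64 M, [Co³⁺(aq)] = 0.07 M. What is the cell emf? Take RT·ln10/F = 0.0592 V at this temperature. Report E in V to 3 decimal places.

+2.533 V

Since E°(Co³⁺/Co²⁺) > E°(Ga³⁺/Ga), Co³⁺/Co²⁺ serves as the cathode.
E°cell = +1.821 − (−0.559) = +2.380 V, with n = 3 electrons transferred.
Balancing gives 3 Co³⁺(aq) + Ga(s) → 3 Co²⁺(aq) + Ga³⁺(aq); hence Q = ([Co²⁺(aq)]^3·[Ga³⁺(aq)]) / [Co³⁺(aq)]^3 = 1.85×10^−8 (log Q = −7.732).
Applying E = E° − (RT ln10/nF)·log Q gives +2.380 − (0.0592/3)(−7.732) = +2.533 V.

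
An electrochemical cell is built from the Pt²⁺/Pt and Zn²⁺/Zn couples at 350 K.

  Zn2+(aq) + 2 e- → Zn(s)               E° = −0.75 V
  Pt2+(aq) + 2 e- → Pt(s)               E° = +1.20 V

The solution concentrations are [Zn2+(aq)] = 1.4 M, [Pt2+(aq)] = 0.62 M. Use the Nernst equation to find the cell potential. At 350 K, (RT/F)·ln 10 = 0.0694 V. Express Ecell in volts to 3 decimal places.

+1.938 V

Pt²⁺/Pt is reduced (cathode, E° = +1.20 V) and Zn²⁺/Zn is oxidized (anode).
E°cell = +1.20 − (−0.75) = +1.95 V, with n = 2 electrons transferred.
Balancing gives Pt2+(aq) + Zn(s) → Pt(s) + Zn2+(aq); hence Q = [Zn2+(aq)] / [Pt2+(aq)] = 2.26 (log Q = 0.354).
E = E° − (0.0694/n)·log Q = +1.95 − (0.0694/2)(0.354) = +1.938 V.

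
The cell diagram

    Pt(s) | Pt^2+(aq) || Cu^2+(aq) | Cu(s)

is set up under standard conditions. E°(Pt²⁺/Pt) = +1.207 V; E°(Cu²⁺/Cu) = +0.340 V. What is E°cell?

By convention the left-hand electrode in cell notation is the anode (oxidation) and the right-hand electrode is the cathode (reduction).
E°cell = E°(right) − E°(left) = +0.340 − (+1.207) = −0.867 V.
The negative sign shows that, as written, the cell would require an external voltage to drive the reaction.

−0.867 V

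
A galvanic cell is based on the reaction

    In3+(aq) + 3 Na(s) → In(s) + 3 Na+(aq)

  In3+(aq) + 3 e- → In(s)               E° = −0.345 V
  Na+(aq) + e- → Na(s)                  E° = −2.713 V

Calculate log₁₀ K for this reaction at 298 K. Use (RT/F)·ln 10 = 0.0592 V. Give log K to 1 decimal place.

log K = 120.0

The In³⁺/In couple is reduced (cathode); E°cell = −0.345 − (−2.713) = +2.368 V with n = 3.
At equilibrium E = 0, so log K = nE°cell / 0.0592 = (3)(+2.368) / 0.0592 = 120.0.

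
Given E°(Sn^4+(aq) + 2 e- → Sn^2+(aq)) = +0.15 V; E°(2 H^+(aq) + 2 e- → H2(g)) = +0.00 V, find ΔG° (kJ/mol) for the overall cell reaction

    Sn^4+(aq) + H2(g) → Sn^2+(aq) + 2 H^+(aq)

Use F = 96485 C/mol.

−28.9 kJ/mol

In the reaction as written Sn^4+(aq) is reduced, so the Sn⁴⁺/Sn²⁺ couple is the cathode and 2H⁺/H₂ is the anode.
E°cell = +0.15 − (+0.00) = +0.15 V; balancing electrons gives n = 2.
ΔG° = −nFE°cell = −(2)(96485)(+0.15) J/mol = −28.9 kJ/mol.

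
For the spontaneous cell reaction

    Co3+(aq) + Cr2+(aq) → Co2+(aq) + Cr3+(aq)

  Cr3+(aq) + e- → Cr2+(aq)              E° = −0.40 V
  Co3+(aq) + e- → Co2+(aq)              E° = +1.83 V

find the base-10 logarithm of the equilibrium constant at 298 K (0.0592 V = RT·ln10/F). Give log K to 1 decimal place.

log K = 37.7

The Co³⁺/Co²⁺ couple is reduced (cathode); E°cell = +1.83 − (−0.40) = +2.23 V with n = 1.
At equilibrium E = 0, so log K = nE°cell / 0.0592 = (1)(+2.23) / 0.0592 = 37.7.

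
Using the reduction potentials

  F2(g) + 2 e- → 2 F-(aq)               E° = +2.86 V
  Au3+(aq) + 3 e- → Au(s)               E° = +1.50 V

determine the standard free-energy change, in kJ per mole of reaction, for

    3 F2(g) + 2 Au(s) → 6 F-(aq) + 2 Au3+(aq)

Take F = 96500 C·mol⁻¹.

In the reaction as written F2(g) is reduced, so the F₂/F⁻ couple is the cathode and Au³⁺/Au is the anode.
E°cell = +2.86 − (+1.50) = +1.36 V; balancing electrons gives n = 6.
ΔG° = −nFE°cell = −(6)(96500)(+1.36) J/mol = −787 kJ/mol.

−787 kJ/mol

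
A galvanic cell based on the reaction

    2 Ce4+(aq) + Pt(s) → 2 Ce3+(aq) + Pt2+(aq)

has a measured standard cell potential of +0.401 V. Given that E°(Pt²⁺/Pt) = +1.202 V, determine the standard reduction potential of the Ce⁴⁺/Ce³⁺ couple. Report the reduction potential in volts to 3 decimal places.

+1.603 V

In the reaction as written the Ce⁴⁺/Ce³⁺ couple is reduced (cathode) and Pt²⁺/Pt is oxidized (anode), so E°cell = E°(Ce⁴⁺/Ce³⁺) − E°(Pt²⁺/Pt).
E°(Ce⁴⁺/Ce³⁺) = E°cell + E°(anode) = +0.401 + (+1.202) = +1.603 V.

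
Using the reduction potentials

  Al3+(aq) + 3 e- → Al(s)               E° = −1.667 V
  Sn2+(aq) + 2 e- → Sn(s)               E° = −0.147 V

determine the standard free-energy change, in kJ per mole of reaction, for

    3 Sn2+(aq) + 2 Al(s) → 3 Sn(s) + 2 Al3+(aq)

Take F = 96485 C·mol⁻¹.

In the reaction as written Sn2+(aq) is reduced, so the Sn²⁺/Sn couple is the cathode and Al³⁺/Al is the anode.
E°cell = −0.147 − (−1.667) = +1.520 V; balancing electrons gives n = 6.
ΔG° = −nFE°cell = −(6)(96485)(+1.520) J/mol = −880 kJ/mol.

−880 kJ/mol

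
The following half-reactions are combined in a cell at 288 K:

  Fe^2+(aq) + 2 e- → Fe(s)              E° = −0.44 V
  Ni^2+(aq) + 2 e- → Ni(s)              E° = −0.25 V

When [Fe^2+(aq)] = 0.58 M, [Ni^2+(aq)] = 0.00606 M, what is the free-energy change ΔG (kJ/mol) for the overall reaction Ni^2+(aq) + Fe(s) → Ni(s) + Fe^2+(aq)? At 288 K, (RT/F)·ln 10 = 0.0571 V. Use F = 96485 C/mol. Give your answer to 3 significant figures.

−25.7 kJ/mol

E°cell = −0.25 − (−0.44) = +0.19 V; the balanced reaction transfers n = 2 electrons.
Here Q = [Fe^2+(aq)] / [Ni^2+(aq)] = 95.7 (log Q = 1.981), giving E = +0.19 − (0.0571/2)·(1.981) = +0.1334 V.
ΔG = −nFE = −(2)(96485)(+0.1334) J/mol = −25.7 kJ/mol.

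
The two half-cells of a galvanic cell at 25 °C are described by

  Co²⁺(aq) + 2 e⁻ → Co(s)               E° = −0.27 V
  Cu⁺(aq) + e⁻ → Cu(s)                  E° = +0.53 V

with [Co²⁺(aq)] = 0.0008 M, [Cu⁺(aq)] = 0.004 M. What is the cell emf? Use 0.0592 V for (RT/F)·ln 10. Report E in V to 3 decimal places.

+0.750 V

Since E°(Cu⁺/Cu) > E°(Co²⁺/Co), Cu⁺/Cu serves as the cathode.
The standard potential is +0.53 − (−0.27) = +0.80 V and the balanced reaction transfers n = 2 electrons.
For the overall reaction 2 Cu⁺(aq) + Co(s) → 2 Cu(s) + Co²⁺(aq), Q = [Co²⁺(aq)] / [Cu⁺(aq)]^2 = 50, giving log Q = 1.699.
By the Nernst equation, E = +0.80 − (0.0592/2)·(1.699) = +0.750 V.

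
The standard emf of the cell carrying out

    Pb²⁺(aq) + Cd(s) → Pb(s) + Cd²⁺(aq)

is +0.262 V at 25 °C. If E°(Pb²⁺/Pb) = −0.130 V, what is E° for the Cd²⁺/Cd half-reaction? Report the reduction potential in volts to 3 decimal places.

In the reaction as written the Pb²⁺/Pb couple is reduced (cathode) and Cd²⁺/Cd is oxidized (anode), so E°cell = E°(Pb²⁺/Pb) − E°(Cd²⁺/Cd).
E°(Cd²⁺/Cd) = E°(cathode) − E°cell = −0.130 − (+0.262) = −0.392 V.

−0.392 V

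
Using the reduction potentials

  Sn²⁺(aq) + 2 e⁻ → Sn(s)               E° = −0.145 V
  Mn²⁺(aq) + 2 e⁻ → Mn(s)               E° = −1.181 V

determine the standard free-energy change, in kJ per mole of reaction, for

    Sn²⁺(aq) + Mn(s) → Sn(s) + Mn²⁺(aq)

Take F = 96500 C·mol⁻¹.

−200 kJ/mol

In the reaction as written Sn²⁺(aq) is reduced, so the Sn²⁺/Sn couple is the cathode and Mn²⁺/Mn is the anode.
E°cell = −0.145 − (−1.181) = +1.036 V; balancing electrons gives n = 2.
ΔG° = −nFE°cell = −(2)(96500)(+1.036) J/mol = −200 kJ/mol.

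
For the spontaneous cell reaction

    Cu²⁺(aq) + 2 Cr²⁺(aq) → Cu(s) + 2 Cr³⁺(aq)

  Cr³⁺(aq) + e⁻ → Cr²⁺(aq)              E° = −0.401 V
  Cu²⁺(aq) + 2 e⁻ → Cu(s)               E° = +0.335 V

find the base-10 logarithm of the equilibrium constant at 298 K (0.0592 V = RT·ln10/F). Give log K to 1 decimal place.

The Cu²⁺/Cu couple is reduced (cathode); E°cell = +0.335 − (−0.401) = +0.736 V with n = 2.
At equilibrium E = 0, so log K = nE°cell / 0.0592 = (2)(+0.736) / 0.0592 = 24.9.

log K = 24.9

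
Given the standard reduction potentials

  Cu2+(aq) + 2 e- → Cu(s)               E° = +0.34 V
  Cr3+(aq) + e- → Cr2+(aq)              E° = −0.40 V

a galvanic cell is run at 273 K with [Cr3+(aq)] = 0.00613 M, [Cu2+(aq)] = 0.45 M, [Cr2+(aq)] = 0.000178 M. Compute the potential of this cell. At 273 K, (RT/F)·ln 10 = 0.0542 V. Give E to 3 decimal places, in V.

The Cu²⁺/Cu couple has the more positive E°, so it is the cathode; Cr³⁺/Cr²⁺ is the anode.
E°cell = E°cat − E°an = +0.34 − (−0.40) = +0.74 V; n = 2.
The balanced reaction is Cu2+(aq) + 2 Cr2+(aq) → Cu(s) + 2 Cr3+(aq), so Q = [Cr3+(aq)]^2 / ([Cu2+(aq)]·[Cr2+(aq)]^2) = 2.64×10^3 and log Q = 3.421.
Applying E = E° − (RT ln10/nF)·log Q gives +0.74 − (0.0542/2)(3.421) = +0.647 V.

+0.647 V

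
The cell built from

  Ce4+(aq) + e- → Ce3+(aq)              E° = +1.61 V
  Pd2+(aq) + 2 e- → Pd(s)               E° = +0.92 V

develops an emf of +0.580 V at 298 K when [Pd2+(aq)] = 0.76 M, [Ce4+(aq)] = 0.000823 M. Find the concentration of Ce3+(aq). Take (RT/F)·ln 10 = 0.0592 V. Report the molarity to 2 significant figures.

0.068 M

Ce⁴⁺/Ce³⁺ is the cathode (higher E°); E°cell = +1.61 − (+0.92) = +0.69 V with n = 2.
From the Nernst equation, log Q = n(E° − E)/0.0592 = 2·(+0.69 − (+0.580))/0.0592 = 3.716.
Balancing electrons gives 2 Ce4+(aq) + Pd(s) → 2 Ce3+(aq) + Pd2+(aq); thus Q = ([Ce3+(aq)]^2·[Pd2+(aq)]) / [Ce4+(aq)]^2.
Solving for the unknown gives log [Ce3+(aq)] = −1.167, so [Ce3+(aq)] ≈ 0.068 M.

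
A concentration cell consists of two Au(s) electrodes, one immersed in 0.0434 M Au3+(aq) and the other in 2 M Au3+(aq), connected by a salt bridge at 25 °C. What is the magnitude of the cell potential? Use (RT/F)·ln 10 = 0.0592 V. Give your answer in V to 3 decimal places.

0.033 V

For a concentration cell E°cell = 0, since both electrodes use the same couple.
The compartment with the higher Au3+(aq) concentration (2 M) acts as the cathode; ions are reduced there and produced at the dilute (0.0434 M) anode.
With n = 3, Ecell = −(0.0592/3)·log([dilute]/[conc]) = −(0.0592/3)·log(0.0434/2) = +0.033 V.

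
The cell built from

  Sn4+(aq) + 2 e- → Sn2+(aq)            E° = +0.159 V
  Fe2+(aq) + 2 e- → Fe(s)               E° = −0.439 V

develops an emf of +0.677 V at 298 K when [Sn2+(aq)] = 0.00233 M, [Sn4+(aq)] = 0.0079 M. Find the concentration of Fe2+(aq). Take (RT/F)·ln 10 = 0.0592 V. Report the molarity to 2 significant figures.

0.0073 M

The Sn⁴⁺/Sn²⁺ couple has the larger reduction potential, so it is the cathode: E°cell = +0.159 − (−0.439) = +0.598 V and n = 2.
From the Nernst equation, log Q = n(E° − E)/0.0592 = 2·(+0.598 − (+0.677))/0.0592 = −2.669.
The balanced reaction is Sn4+(aq) + Fe(s) → Sn2+(aq) + Fe2+(aq), so Q = ([Sn2+(aq)]·[Fe2+(aq)]) / [Sn4+(aq)].
Substituting the known concentrations and solving, log [Fe2+(aq)] = −2.139 and [Fe2+(aq)] = 0.0073 M.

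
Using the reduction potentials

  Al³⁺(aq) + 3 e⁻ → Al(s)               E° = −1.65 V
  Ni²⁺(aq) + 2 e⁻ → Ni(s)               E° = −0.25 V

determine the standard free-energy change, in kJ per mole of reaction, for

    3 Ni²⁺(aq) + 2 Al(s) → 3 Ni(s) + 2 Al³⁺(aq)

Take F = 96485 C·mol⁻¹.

In the reaction as written Ni²⁺(aq) is reduced, so the Ni²⁺/Ni couple is the cathode and Al³⁺/Al is the anode.
E°cell = −0.25 − (−1.65) = +1.40 V; balancing electrons gives n = 6.
ΔG° = −nFE°cell = −(6)(96485)(+1.40) J/mol = −810 kJ/mol.

−810 kJ/mol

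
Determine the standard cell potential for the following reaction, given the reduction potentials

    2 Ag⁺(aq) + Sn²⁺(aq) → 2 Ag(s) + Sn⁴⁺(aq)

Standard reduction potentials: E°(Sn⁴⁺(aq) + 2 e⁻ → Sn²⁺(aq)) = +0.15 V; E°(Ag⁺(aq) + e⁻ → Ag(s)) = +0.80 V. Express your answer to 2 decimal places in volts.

Ag⁺(aq) gains electrons, so the Ag⁺/Ag couple is the cathode; the Sn⁴⁺/Sn²⁺ couple is the anode.
E°cell = E°(cathode) − E°(anode) = +0.80 − (+0.15) = +0.65 V.
The positive value indicates the reaction is spontaneous as written.

+0.65 V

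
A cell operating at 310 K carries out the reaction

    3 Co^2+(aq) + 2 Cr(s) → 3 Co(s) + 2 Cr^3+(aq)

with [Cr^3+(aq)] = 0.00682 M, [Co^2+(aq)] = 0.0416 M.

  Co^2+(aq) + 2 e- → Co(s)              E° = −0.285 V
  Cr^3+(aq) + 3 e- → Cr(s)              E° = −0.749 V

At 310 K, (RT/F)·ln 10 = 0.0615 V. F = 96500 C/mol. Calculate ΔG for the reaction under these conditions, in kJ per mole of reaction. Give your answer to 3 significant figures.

The standard cell potential is −0.285 − (−0.749) = +0.464 V, with n = 6 electrons in the balanced equation.
The reaction quotient is [Cr^3+(aq)]^2 / [Co^2+(aq)]^3 = 0.646; by Nernst, E = +0.464 − (0.0615/6)(−0.190) = +0.4659 V.
Then ΔG = −nFE = −6 × 96500 × +0.4659 J/mol = −270 kJ/mol.

−270 kJ/mol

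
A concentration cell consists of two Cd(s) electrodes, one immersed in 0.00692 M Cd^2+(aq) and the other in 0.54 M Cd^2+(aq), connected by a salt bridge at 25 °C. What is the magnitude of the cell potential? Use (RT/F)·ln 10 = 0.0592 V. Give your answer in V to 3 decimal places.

0.056 V

For a concentration cell E°cell = 0, since both electrodes use the same couple.
The compartment with the higher Cd^2+(aq) concentration (0.54 M) acts as the cathode; ions are reduced there and produced at the dilute (0.00692 M) anode.
With n = 2, Ecell = −(0.0592/2)·log([dilute]/[conc]) = −(0.0592/2)·log(0.00692/0.54) = +0.056 V.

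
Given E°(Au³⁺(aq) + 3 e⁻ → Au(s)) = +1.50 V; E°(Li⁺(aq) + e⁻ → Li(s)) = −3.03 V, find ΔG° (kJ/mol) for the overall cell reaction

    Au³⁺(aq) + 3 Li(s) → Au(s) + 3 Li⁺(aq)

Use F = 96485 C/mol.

−1311 kJ/mol

In the reaction as written Au³⁺(aq) is reduced, so the Au³⁺/Au couple is the cathode and Li⁺/Li is the anode.
E°cell = +1.50 − (−3.03) = +4.53 V; balancing electrons gives n = 3.
ΔG° = −nFE°cell = −(3)(96485)(+4.53) J/mol = −1311 kJ/mol.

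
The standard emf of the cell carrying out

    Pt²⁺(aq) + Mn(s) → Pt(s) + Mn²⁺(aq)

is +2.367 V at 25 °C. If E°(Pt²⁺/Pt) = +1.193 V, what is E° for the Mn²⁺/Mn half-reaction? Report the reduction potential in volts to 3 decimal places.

In the reaction as written the Pt²⁺/Pt couple is reduced (cathode) and Mn²⁺/Mn is oxidized (anode), so E°cell = E°(Pt²⁺/Pt) − E°(Mn²⁺/Mn).
E°(Mn²⁺/Mn) = E°(cathode) − E°cell = +1.193 − (+2.367) = −1.174 V.

−1.174 V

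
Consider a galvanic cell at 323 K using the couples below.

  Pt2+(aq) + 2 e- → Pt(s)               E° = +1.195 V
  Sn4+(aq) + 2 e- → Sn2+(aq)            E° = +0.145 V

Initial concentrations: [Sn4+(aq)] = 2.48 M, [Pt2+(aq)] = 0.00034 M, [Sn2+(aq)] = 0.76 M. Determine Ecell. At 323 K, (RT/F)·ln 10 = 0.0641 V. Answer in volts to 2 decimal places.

Since E°(Pt²⁺/Pt) > E°(Sn⁴⁺/Sn²⁺), Pt²⁺/Pt serves as the cathode.
E°cell = E°cat − E°an = +1.195 − (+0.145) = +1.050 V; n = 2.
For the overall reaction Pt2+(aq) + Sn2+(aq) → Pt(s) + Sn4+(aq), Q = [Sn4+(aq)] / ([Pt2+(aq)]·[Sn2+(aq)]) = 9.6×10^3, giving log Q = 3.982.
Applying E = E° − (RT ln10/nF)·log Q gives +1.050 − (0.0641/2)(3.982) = +0.92 V.

+0.92 V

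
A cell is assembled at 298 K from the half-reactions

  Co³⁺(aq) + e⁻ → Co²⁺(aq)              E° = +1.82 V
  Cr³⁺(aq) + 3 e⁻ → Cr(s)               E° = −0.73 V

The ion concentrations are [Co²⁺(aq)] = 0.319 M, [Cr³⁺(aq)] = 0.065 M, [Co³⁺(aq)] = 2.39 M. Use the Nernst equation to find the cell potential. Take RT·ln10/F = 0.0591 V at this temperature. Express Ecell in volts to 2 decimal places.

+2.63 V

Co³⁺/Co²⁺ is reduced (cathode, E° = +1.82 V) and Cr³⁺/Cr is oxidized (anode).
E°cell = E°cat − E°an = +1.82 − (−0.73) = +2.55 V; n = 3.
Balancing gives 3 Co³⁺(aq) + Cr(s) → 3 Co²⁺(aq) + Cr³⁺(aq); hence Q = ([Co²⁺(aq)]^3·[Cr³⁺(aq)]) / [Co³⁺(aq)]^3 = 0.000155 (log Q = −3.811).
E = E° − (0.0591/n)·log Q = +2.55 − (0.0591/3)(−3.811) = +2.63 V.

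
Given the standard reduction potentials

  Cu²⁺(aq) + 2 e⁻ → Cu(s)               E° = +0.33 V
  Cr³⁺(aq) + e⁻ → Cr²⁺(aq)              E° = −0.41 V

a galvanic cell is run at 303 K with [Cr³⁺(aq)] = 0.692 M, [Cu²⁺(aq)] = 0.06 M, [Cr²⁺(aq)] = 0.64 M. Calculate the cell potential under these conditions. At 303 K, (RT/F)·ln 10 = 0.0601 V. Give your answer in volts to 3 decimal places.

+0.701 V

Since E°(Cu²⁺/Cu) > E°(Cr³⁺/Cr²⁺), Cu²⁺/Cu serves as the cathode.
E°cell = E°cat − E°an = +0.33 − (−0.41) = +0.74 V; n = 2.
Balancing gives Cu²⁺(aq) + 2 Cr²⁺(aq) → Cu(s) + 2 Cr³⁺(aq); hence Q = [Cr³⁺(aq)]^2 / ([Cu²⁺(aq)]·[Cr²⁺(aq)]^2) = 19.5 (log Q = 1.290).
Applying E = E° − (RT ln10/nF)·log Q gives +0.74 − (0.0601/2)(1.290) = +0.701 V.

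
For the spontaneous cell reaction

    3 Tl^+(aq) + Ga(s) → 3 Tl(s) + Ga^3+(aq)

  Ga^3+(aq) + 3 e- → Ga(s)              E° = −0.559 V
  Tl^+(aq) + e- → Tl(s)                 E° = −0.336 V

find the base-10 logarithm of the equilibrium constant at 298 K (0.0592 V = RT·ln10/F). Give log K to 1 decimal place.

The Tl⁺/Tl couple is reduced (cathode); E°cell = −0.336 − (−0.559) = +0.223 V with n = 3.
At equilibrium E = 0, so log K = nE°cell / 0.0592 = (3)(+0.223) / 0.0592 = 11.3.

log K = 11.3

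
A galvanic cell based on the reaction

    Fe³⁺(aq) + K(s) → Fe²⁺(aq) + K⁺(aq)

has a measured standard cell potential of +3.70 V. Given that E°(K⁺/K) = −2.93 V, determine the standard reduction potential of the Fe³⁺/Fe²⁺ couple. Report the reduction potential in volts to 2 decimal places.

In the reaction as written the Fe³⁺/Fe²⁺ couple is reduced (cathode) and K⁺/K is oxidized (anode), so E°cell = E°(Fe³⁺/Fe²⁺) − E°(K⁺/K).
E°(Fe³⁺/Fe²⁺) = E°cell + E°(anode) = +3.70 + (−2.93) = +0.77 V.

+0.77 V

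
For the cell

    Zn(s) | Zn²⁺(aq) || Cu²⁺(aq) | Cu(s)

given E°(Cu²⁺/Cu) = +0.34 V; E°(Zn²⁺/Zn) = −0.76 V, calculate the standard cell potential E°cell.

By convention the left-hand electrode in cell notation is the anode (oxidation) and the right-hand electrode is the cathode (reduction).
E°cell = E°(right) − E°(left) = +0.34 − (−0.76) = +1.10 V.

+1.10 V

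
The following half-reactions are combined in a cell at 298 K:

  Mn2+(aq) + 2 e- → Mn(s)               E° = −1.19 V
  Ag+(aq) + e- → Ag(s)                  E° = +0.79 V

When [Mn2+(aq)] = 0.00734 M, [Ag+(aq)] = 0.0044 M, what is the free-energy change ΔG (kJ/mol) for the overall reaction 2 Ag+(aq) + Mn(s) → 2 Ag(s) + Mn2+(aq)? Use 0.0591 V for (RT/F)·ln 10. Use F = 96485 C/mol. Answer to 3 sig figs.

−367 kJ/mol

The standard cell potential is +0.79 − (−1.19) = +1.98 V, with n = 2 electrons in the balanced equation.
Here Q = [Mn2+(aq)] / [Ag+(aq)]^2 = 379 (log Q = 2.579), giving E = +1.98 − (0.0591/2)·(2.579) = +1.9038 V.
ΔG = −nFE = −(2)(96485)(+1.9038) J/mol = −367 kJ/mol.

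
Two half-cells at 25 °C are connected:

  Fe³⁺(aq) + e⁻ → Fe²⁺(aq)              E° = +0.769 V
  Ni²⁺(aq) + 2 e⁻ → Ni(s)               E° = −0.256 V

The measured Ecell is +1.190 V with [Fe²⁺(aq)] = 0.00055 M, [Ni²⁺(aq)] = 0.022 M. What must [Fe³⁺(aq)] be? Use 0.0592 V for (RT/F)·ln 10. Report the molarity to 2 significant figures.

0.050 M

With Fe³⁺/Fe²⁺ at the cathode and Ni²⁺/Ni at the anode, E°cell = +0.769 − (−0.256) = +1.025 V (n = 2).
Since E = E° − (0.0592/n)·log Q, log Q = n(E° − E)/0.0592 = −5.574.
Balancing electrons gives 2 Fe³⁺(aq) + Ni(s) → 2 Fe²⁺(aq) + Ni²⁺(aq); thus Q = ([Fe²⁺(aq)]^2·[Ni²⁺(aq)]) / [Fe³⁺(aq)]^2.
Isolating [Fe³⁺(aq)] in Q = 10^{−5.574} yields log [Fe³⁺(aq)] = −1.301, i.e. 0.050 M.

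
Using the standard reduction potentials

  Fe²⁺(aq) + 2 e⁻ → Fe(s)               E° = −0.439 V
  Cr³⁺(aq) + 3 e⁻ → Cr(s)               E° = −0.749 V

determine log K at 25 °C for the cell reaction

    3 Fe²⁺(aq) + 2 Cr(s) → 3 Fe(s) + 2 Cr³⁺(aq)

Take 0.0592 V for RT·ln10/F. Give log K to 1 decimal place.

The Fe²⁺/Fe couple is reduced (cathode); E°cell = −0.439 − (−0.749) = +0.310 V with n = 6.
At equilibrium E = 0, so log K = nE°cell / 0.0592 = (6)(+0.310) / 0.0592 = 31.4.

log K = 31.4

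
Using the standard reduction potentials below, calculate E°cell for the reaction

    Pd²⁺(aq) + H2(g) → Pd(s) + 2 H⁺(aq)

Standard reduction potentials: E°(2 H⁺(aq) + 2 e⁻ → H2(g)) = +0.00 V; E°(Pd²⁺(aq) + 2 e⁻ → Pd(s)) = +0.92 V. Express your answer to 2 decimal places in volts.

Pd²⁺(aq) gains electrons, so the Pd²⁺/Pd couple is the cathode; the 2H⁺/H₂ couple is the anode.
E°cell = E°(cathode) − E°(anode) = +0.92 − (+0.00) = +0.92 V.
The positive value indicates the reaction is spontaneous as written.

+0.92 V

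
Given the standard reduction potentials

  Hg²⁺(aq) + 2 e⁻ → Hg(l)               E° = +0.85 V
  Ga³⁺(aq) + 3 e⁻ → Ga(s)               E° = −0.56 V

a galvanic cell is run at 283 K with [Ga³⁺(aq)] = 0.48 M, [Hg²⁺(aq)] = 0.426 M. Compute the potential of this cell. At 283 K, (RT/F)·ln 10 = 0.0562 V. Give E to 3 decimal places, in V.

+1.406 V

Hg²⁺/Hg is reduced (cathode, E° = +0.85 V) and Ga³⁺/Ga is oxidized (anode).
E°cell = +0.85 − (−0.56) = +1.41 V, with n = 6 electrons transferred.
Balancing gives 3 Hg²⁺(aq) + 2 Ga(s) → 3 Hg(l) + 2 Ga³⁺(aq); hence Q = [Ga³⁺(aq)]^2 / [Hg²⁺(aq)]^3 = 2.98 (log Q = 0.474).
By the Nernst equation, E = +1.41 − (0.0562/6)·(0.474) = +1.406 V.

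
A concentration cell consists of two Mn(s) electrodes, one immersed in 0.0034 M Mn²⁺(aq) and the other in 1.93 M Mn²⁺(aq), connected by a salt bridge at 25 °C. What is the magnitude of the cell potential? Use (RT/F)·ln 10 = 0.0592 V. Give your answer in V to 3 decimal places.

For a concentration cell E°cell = 0, since both electrodes use the same couple.
The compartment with the higher Mn²⁺(aq) concentration (1.93 M) acts as the cathode; ions are reduced there and produced at the dilute (0.0034 M) anode.
With n = 2, Ecell = −(0.0592/2)·log([dilute]/[conc]) = −(0.0592/2)·log(0.0034/1.93) = +0.082 V.

0.082 V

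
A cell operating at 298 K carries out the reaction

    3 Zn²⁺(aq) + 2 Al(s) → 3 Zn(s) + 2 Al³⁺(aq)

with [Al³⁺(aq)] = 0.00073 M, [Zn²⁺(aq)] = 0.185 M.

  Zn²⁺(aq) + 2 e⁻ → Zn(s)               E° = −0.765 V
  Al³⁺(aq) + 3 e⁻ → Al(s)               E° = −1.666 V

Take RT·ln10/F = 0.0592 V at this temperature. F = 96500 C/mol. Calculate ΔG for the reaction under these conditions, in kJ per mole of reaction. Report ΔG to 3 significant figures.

−545 kJ/mol

E°cell = −0.765 − (−1.666) = +0.901 V; the balanced reaction transfers n = 6 electrons.
Q = [Al³⁺(aq)]^2 / [Zn²⁺(aq)]^3 = 8.42×10^−5, so log Q = −4.075 and E = +0.901 − (0.0592/6)(−4.075) = +0.9412 V.
ΔG = −nFE = −(6)(96500)(+0.9412) J/mol = −545 kJ/mol.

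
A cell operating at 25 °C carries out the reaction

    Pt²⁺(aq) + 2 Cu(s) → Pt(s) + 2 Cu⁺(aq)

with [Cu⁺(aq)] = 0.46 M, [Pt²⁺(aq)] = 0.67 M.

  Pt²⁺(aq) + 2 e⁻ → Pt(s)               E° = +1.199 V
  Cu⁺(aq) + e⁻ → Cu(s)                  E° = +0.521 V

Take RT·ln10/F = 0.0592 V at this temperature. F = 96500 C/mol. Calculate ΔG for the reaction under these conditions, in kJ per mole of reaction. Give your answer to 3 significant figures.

−134 kJ/mol

With Pt²⁺/Pt reduced at the cathode, E°cell = +1.199 − (+0.521) = +0.678 V and n = 2.
Here Q = [Cu⁺(aq)]^2 / [Pt²⁺(aq)] = 0.316 (log Q = −0.501), giving E = +0.678 − (0.0592/2)·(−0.501) = +0.6928 V.
Finally ΔG = −nFE = −(2)(96500 C/mol)(+0.6928 V) = −134 kJ/mol.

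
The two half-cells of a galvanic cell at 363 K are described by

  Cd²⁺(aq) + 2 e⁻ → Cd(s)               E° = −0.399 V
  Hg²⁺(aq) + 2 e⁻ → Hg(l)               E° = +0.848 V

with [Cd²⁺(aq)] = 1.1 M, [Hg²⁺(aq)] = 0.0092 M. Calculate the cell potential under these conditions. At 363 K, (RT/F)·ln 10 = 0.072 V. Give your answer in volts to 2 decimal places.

The Hg²⁺/Hg couple has the more positive E°, so it is the cathode; Cd²⁺/Cd is the anode.
The standard potential is +0.848 − (−0.399) = +1.247 V and the balanced reaction transfers n = 2 electrons.
For the overall reaction Hg²⁺(aq) + Cd(s) → Hg(l) + Cd²⁺(aq), Q = [Cd²⁺(aq)] / [Hg²⁺(aq)] = 120, giving log Q = 2.078.
E = E° − (0.072/n)·log Q = +1.247 − (0.072/2)(2.078) = +1.17 V.

+1.17 V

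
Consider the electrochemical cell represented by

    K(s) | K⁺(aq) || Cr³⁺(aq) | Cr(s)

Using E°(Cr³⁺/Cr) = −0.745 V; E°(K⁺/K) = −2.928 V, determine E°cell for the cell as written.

+2.183 V

By convention the left-hand electrode in cell notation is the anode (oxidation) and the right-hand electrode is the cathode (reduction).
E°cell = E°(right) − E°(left) = −0.745 − (−2.928) = +2.183 V.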